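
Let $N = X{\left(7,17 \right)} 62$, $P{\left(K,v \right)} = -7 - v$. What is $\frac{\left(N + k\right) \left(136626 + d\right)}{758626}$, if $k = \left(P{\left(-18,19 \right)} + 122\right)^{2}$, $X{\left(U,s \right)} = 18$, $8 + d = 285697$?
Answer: $\frac{2181679290}{379313} \approx 5751.7$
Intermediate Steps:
$d = 285689$ ($d = -8 + 285697 = 285689$)
$N = 1116$ ($N = 18 \cdot 62 = 1116$)
$k = 9216$ ($k = \left(\left(-7 - 19\right) + 122\right)^{2} = \left(-26 + 122\right)^{2} = 96^{2} = 9216$)
$\frac{\left(N + k\right) \left(136626 + d\right)}{758626} = \frac{\left(1116 + 9216\right) \left(136626 + 285689\right)}{758626} = 10332 \cdot 422315 \cdot \frac{1}{758626} = 4363358580 \cdot \frac{1}{758626} = \frac{2181679290}{379313}$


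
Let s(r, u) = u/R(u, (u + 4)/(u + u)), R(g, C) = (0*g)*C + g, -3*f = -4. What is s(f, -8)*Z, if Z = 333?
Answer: 333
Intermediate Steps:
f = 4/3 (f = -⅓*(-4) = 4/3 ≈ 1.3333)
R(g, C) = g (R(g, C) = 0*C + g = 0 + g = g)
s(r, u) = 1 (s(r, u) = u/u = 1)
s(f, -8)*Z = 1*333 = 333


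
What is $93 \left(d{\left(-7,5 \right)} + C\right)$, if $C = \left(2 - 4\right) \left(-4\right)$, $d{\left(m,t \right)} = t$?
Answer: $1209$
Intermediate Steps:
$C = 8$ ($C = \left(-2\right) \left(-4\right) = 8$)
$93 \left(d{\left(-7,5 \right)} + C\right) = 93 \left(5 + 8\right) = 93 \cdot 13 = 1209$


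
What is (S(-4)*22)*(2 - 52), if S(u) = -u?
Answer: -4400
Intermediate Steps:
(S(-4)*22)*(2 - 52) = (-1*(-4)*22)*(2 - 52) = (4*22)*(-50) = 88*(-50) = -4400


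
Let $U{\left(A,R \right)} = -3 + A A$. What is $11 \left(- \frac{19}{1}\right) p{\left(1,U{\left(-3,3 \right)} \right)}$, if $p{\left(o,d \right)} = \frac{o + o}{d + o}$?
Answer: $- \frac{418}{7} \approx -59.714$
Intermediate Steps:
$U{\left(A,R \right)} = -3 + A^{2}$
$p{\left(o,d \right)} = \frac{2 o}{d + o}$
$11 \left(- \frac{19}{1}\right) p{\left(1,U{\left(-3,3 \right)} \right)} = 11 \left(- \frac{19}{1}\right) 2 \cdot 1 \frac{1}{\left(-3 + \left(-3\right)^{2}\right) + 1} = 11 \left(\left(-19\right) 1\right) 2 \cdot 1 \frac{1}{\left(-3 + 9\right) + 1} = 11 \left(-19\right) 2 \cdot 1 \frac{1}{6 + 1} = - 209 \cdot 2 \cdot 1 \cdot \frac{1}{7} = \left(-209\right) \frac{2}{7} = - \frac{418}{7}$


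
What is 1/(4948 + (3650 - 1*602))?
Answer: 1/7996 ≈ 0.00012506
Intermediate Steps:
1/(4948 + (3650 - 1*602)) = 1/(4948 + (3650 - 602)) = 1/(4948 + 3048) = 1/7996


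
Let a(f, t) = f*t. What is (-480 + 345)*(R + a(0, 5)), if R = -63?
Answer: 8505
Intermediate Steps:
(-480 + 345)*(R + a(0, 5)) = (-480 + 345)*(-63 + 0*5) = -135*(-63 + 0) = -135*(-63) = 8505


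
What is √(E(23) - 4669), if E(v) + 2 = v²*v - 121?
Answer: 5*√295 ≈ 85.878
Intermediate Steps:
E(v) = -123 + v³ (E(v) = -2 + (v²*v - 121) = -2 + (v³ - 121) = -2 + (-121 + v³) = -123 + v³)
√(E(23) - 4669) = √((-123 + 23³) - 4669) = √((-123 + 12167) - 4669) = √(12044 - 4669) = √7375 = 5*√295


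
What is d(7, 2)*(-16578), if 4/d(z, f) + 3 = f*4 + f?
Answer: -66312/7 ≈ -9473.1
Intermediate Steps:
d(z, f) = 4/(-3 + 5*f) (d(z, f) = 4/(-3 + (f*4 + f)) = 4/(-3 + (4*f + f)) = 4/(-3 + 5*f))
d(7, 2)*(-16578) = (4/(-3 + 5*2))*(-16578) = (4/(-3 + 10))*(-16578) = (4/7)*(-16578) = -66312/7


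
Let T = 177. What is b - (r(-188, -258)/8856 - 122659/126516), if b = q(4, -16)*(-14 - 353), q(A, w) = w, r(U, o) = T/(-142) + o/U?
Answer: 304975193871551/51928618716 ≈ 5873.0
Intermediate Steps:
r(U, o) = -177/142 + o/U (r(U, o) = 177/(-142) + o/U = 177*(-1/142) + o/U = -177/142 + o/U)
b = 5872 (b = -16*(-14 - 353) = -16*(-367) = 5872)
b - (r(-188, -258)/8856 - 122659/126516) = 5872 - ((-177/142 - 258/(-188))/8856 - 122659/126516) = 5872 - ((-177/142 - 258*(-1/188))*(1/8856) - 122659*1/126516) = 5872 - ((-177/142 + 129/94)*(1/8856) - 122659/126516) = 5872 - ((420/3337)*(1/8856) - 122659/126516) = 5872 - (35/2462706 - 122659/126516) = 5872 - 1*(-50344771199/51928618716) = 5872 + 50344771199/51928618716 = 304975193871551/51928618716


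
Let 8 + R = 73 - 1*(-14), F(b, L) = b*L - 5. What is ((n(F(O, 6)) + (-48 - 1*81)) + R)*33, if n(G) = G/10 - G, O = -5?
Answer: -1221/2 ≈ -610.50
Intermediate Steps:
F(b, L) = -5 + L*b (F(b, L) = L*b - 5 = -5 + L*b)
n(G) = -9*G/10 (n(G) = G*(⅒) - G = G/10 - G = -9*G/10)
R = 79 (R = -8 + (73 - 1*(-14)) = -8 + (73 + 14) = -8 + 87 = 79)
((n(F(O, 6)) + (-48 - 1*81)) + R)*33 = ((-9*(-5 + 6*(-5))/10 + (-48 - 1*81)) + 79)*33 = ((-9*(-5 - 30)/10 + (-48 - 81)) + 79)*33 = ((-9/10*(-35) - 129) + 79)*33 = ((63/2 - 129) + 79)*33 = (-195/2 + 79)*33 = -37/2*33 = -1221/2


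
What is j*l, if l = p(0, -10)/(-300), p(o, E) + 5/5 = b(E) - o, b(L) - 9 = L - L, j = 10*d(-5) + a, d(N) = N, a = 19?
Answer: 62/75 ≈ 0.82667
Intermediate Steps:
j = -31 (j = 10*(-5) + 19 = -50 + 19 = -31)
b(L) = 9 (b(L) = 9 + (L - L) = 9 + 0 = 9)
p(o, E) = 8 - o (p(o, E) = -1 + (9 - o) = 8 - o)
l = -2/75 (l = (8 - 1*0)/(-300) = (8 + 0)*(-1/300) = 8*(-1/300) = -2/75 ≈ -0.026667)
j*l = -31*(-2/75) = 62/75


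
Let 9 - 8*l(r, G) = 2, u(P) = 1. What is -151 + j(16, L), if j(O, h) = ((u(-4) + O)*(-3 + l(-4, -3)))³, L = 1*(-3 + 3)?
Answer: -24214881/512 ≈ -47295.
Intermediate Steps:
l(r, G) = 7/8 (l(r, G) = 9/8 - ⅛*2 = 9/8 - ¼ = 7/8)
L = 0 (L = 1*0 = 0)
j(O, h) = (-17/8 - 17*O/8)³ (j(O, h) = ((1 + O)*(-3 + 7/8))³ = ((1 + O)*(-17/8))³ = (-17/8 - 17*O/8)³)
-151 + j(16, L) = -151 - 4913*(1 + 16)³/512 = -151 - 4913/512*17³ = -151 - 4913/512*4913 = -151 - 24137569/512 = -24214881/512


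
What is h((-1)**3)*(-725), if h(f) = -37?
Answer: 26825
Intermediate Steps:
h((-1)**3)*(-725) = -37*(-725) = 26825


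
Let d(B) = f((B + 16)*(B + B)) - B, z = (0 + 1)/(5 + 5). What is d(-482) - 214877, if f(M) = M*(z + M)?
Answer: 1009010163517/5 ≈ 2.0180e+11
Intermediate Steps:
z = ⅒ (z = 1/10 = 1*(⅒) = ⅒ ≈ 0.10000)
f(M) = M*(⅒ + M)
d(B) = -B + 2*B*(16 + B)*(⅒ + 2*B*(16 + B)) (d(B) = ((B + 16)*(B + B))*(⅒ + (B + 16)*(B + B)) - B = ((16 + B)*(2*B))*(⅒ + (16 + B)*(2*B)) - B = (2*B*(16 + B))*(⅒ + 2*B*(16 + B)) - B = 2*B*(16 + B)*(⅒ + 2*B*(16 + B)) - B = -B + 2*B*(16 + B)*(⅒ + 2*B*(16 + B)))
d(-482) - 214877 = (⅕)*(-482)*(-5 + (1 + 20*(-482)*(16 - 482))*(16 - 482)) - 214877 = (⅕)*(-482)*(-5 + (1 + 20*(-482)*(-466))*(-466)) - 214877 = (⅕)*(-482)*(-5 + (1 + 4492240)*(-466)) - 214877 = (⅕)*(-482)*(-5 + 4492241*(-466)) - 214877 = (⅕)*(-482)*(-5 - 2093384306) - 214877 = (⅕)*(-482)*(-2093384311) - 214877 = 1009011237902/5 - 214877 = 1009010163517/5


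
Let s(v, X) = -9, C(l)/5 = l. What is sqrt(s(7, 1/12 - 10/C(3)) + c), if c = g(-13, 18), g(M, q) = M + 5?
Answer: I*sqrt(17) ≈ 4.1231*I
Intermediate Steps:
C(l) = 5*l
g(M, q) = 5 + M
c = -8 (c = 5 - 13 = -8)
sqrt(s(7, 1/12 - 10/C(3)) + c) = sqrt(-9 - 8) = sqrt(-17) = I*sqrt(17)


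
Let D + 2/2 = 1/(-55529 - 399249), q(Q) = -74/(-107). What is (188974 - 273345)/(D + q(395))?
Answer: 4105597986266/15007781 ≈ 2.7356e+5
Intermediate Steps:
q(Q) = 74/107 (q(Q) = -74*(-1/107) = 74/107)
D = -454779/454778 (D = -1 + 1/(-55529 - 399249) = -1 + 1/(-454778) = -1 - 1/454778 = -454779/454778 ≈ -1.0000)
(188974 - 273345)/(D + q(395)) = (188974 - 273345)/(-454779/454778 + 74/107) = -84371/(-15007781/48661246) = -84371*(-48661246/15007781) = 4105597986266/15007781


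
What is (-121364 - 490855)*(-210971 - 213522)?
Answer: 259882679967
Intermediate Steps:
(-121364 - 490855)*(-210971 - 213522) = -612219*(-424493) = 259882679967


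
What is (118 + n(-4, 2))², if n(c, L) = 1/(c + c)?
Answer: 889249/64 ≈ 13895.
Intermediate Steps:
n(c, L) = 1/(2*c)
(118 + n(-4, 2))² = (118 + (½)/(-4))² = (118 + (½)*(-¼))² = (118 - ⅛)² = (943/8)² = 889249/64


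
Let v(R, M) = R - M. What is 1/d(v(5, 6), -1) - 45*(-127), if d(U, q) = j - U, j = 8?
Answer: 51436/9 ≈ 5715.1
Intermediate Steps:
d(U, q) = 8 - U
1/d(v(5, 6), -1) - 45*(-127) = 1/(8 - (5 - 1*6)) - 45*(-127) = 1/(8 - (5 - 6)) + 5715 = 1/(8 - 1*(-1)) + 5715 = 1/(8 + 1) + 5715 = 1/9 + 5715 = ⅑ + 5715 = 51436/9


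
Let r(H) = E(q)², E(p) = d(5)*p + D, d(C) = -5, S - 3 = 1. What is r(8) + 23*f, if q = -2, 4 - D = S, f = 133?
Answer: 3159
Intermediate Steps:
S = 4 (S = 3 + 1 = 4)
D = 0 (D = 4 - 1*4 = 4 - 4 = 0)
E(p) = -5*p (E(p) = -5*p + 0 = -5*p)
r(H) = 100 (r(H) = (-5*(-2))² = 10² = 100)
r(8) + 23*f = 100 + 23*133 = 100 + 3059 = 3159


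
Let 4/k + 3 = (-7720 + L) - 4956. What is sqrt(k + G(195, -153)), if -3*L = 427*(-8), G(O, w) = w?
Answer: 5*I*sqrt(7335532101)/34621 ≈ 12.369*I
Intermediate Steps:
L = 3416/3 (L = -427*(-8)/3 = -1/3*(-3416) = 3416/3 ≈ 1138.7)
k = -12/34621 (k = 4/(-3 + ((-7720 + 3416/3) - 4956)) = 4/(-3 + (-19744/3 - 4956)) = 4/(-3 - 34612/3) = 4/(-34621/3) = 4*(-3/34621) = -12/34621 ≈ -0.00034661)
sqrt(k + G(195, -153)) = sqrt(-12/34621 - 153) = sqrt(-5297025/34621) = 5*I*sqrt(7335532101)/34621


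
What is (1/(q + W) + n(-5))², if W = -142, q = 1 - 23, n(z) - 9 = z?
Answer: 429025/26896 ≈ 15.951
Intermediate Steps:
n(z) = 9 + z
q = -22
(1/(q + W) + n(-5))² = (1/(-22 - 142) + (9 - 5))² = (1/(-164) + 4)² = (-1/164 + 4)² = (655/164)² = 429025/26896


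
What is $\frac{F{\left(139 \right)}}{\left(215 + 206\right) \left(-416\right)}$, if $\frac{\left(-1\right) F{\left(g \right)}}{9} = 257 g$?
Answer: $\frac{321507}{175136} \approx 1.8358$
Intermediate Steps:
$F{\left(g \right)} = - 2313 g$ ($F{\left(g \right)} = - 9 \cdot 257 g = - 2313 g$)
$\frac{F{\left(139 \right)}}{\left(215 + 206\right) \left(-416\right)} = \frac{\left(-2313\right) 139}{\left(215 + 206\right) \left(-416\right)} = - \frac{321507}{421 \left(-416\right)} = - \frac{321507}{-175136} = \left(-321507\right) \left(- \frac{1}{175136}\right) = \frac{321507}{175136}$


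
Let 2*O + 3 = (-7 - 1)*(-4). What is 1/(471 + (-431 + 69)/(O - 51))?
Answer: 73/35107 ≈ 0.0020794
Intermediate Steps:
O = 29/2 (O = -3/2 + ((-7 - 1)*(-4))/2 = -3/2 + (-8*(-4))/2 = -3/2 + (1/2)*32 = -3/2 + 16 = 29/2 ≈ 14.500)
1/(471 + (-431 + 69)/(O - 51)) = 1/(471 + (-431 + 69)/(29/2 - 51)) = 1/(471 - 362/(-73/2)) = 1/(471 - 362*(-2/73)) = 1/(471 + 724/73) = 1/(35107/73) = 73/35107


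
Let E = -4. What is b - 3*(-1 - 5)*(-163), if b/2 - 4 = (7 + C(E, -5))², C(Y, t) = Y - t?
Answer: -2798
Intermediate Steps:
b = 136 (b = 8 + 2*(7 + (-4 - 1*(-5)))² = 8 + 2*(7 + (-4 + 5))² = 8 + 2*(7 + 1)² = 8 + 2*8² = 8 + 2*64 = 8 + 128 = 136)
b - 3*(-1 - 5)*(-163) = 136 - 3*(-1 - 5)*(-163) = 136 - 3*(-6)*(-163) = 136 + 18*(-163) = 136 - 2934 = -2798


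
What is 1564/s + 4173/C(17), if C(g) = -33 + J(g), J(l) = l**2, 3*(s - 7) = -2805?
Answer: 108505/7424 ≈ 14.615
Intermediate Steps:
s = -928 (s = 7 + (1/3)*(-2805) = 7 - 935 = -928)
C(g) = -33 + g**2
1564/s + 4173/C(17) = 1564/(-928) + 4173/(-33 + 17**2) = 1564*(-1/928) + 4173/(-33 + 289) = -391/232 + 4173/256 = 108505/7424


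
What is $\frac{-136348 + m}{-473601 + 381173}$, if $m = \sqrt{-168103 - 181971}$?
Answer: $\frac{34087}{23107} - \frac{i \sqrt{350074}}{92428} \approx 1.4752 - 0.0064014 i$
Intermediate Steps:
$m = i \sqrt{350074}$ ($m = \sqrt{-350074} = i \sqrt{350074} \approx 591.67 i$)
$\frac{-136348 + m}{-473601 + 381173} = \frac{-136348 + i \sqrt{350074}}{-473601 + 381173} = \frac{-136348 + i \sqrt{350074}}{-92428} = \left(-136348 + i \sqrt{350074}\right) \left(- \frac{1}{92428}\right) = \frac{34087}{23107} - \frac{i \sqrt{350074}}{92428}$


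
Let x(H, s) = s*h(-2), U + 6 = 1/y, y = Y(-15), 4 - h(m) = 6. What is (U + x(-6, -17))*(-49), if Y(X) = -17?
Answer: -23275/17 ≈ -1369.1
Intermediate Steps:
h(m) = -2 (h(m) = 4 - 1*6 = 4 - 6 = -2)
y = -17
U = -103/17 (U = -6 + 1/(-17) = -6 - 1/17 = -103/17 ≈ -6.0588)
x(H, s) = -2*s (x(H, s) = s*(-2) = -2*s)
(U + x(-6, -17))*(-49) = (-103/17 - 2*(-17))*(-49) = (-103/17 + 34)*(-49) = (475/17)*(-49) = -23275/17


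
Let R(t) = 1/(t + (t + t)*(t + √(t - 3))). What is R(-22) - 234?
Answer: -10033409/42878 + 5*I/21439 ≈ -234.0 + 0.00023322*I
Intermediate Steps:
R(t) = 1/(t + 2*t*(t + √(-3 + t))) (R(t) = 1/(t + (2*t)*(t + √(-3 + t))) = 1/(t + 2*t*(t + √(-3 + t))))
R(-22) - 234 = 1/((-22)*(1 + 2*(-22) + 2*√(-3 - 22))) - 234 = -1/(22*(1 - 44 + 2*√(-25))) - 234 = -1/(22*(1 - 44 + 2*(5*I))) - 234 = -1/(22*(1 - 44 + 10*I)) - 234 = -(-43 - 10*I)/1949/22 - 234 = -(-43 - 10*I)/42878 - 234 = -234 - (-43 - 10*I)/42878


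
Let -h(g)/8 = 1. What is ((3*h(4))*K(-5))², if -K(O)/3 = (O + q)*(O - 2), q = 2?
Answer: 2286144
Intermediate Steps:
h(g) = -8 (h(g) = -8*1 = -8)
K(O) = -3*(-2 + O)*(2 + O) (K(O) = -3*(O + 2)*(O - 2) = -3*(2 + O)*(-2 + O) = -3*(-2 + O)*(2 + O))
((3*h(4))*K(-5))² = ((3*(-8))*(12 - 3*(-5)²))² = (-24*(12 - 3*25))² = (-24*(12 - 75))² = (-24*(-63))² = 1512² = 2286144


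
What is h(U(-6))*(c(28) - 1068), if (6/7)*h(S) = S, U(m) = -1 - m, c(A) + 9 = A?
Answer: -36715/6 ≈ -6119.2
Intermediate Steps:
c(A) = -9 + A
h(S) = 7*S/6
h(U(-6))*(c(28) - 1068) = (7*(-1 - 1*(-6))/6)*((-9 + 28) - 1068) = (7*(-1 + 6)/6)*(19 - 1068) = ((7/6)*5)*(-1049) = (35/6)*(-1049) = -36715/6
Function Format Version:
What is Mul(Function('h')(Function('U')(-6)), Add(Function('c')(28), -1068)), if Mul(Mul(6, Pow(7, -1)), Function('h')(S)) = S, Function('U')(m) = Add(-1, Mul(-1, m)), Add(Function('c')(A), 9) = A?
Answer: Rational(-36715, 6) ≈ -6119.2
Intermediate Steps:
Function('c')(A) = Add(-9, A)
Function('h')(S) = Mul(Rational(7, 6), S)
Mul(Function('h')(Function('U')(-6)), Add(Function('c')(28), -1068)) = Mul(Mul(Rational(7, 6), Add(-1, Mul(-1, -6))), Add(Add(-9, 28), -1068)) = Mul(Mul(Rational(7, 6), Add(-1, 6)), Add(19, -1068)) = Mul(Mul(Rational(7, 6), 5), -1049) = Mul(Rational(35, 6), -1049) = Rational(-36715, 6)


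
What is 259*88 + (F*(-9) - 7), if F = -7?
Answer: 22848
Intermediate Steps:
259*88 + (F*(-9) - 7) = 259*88 + (-7*(-9) - 7) = 22792 + (63 - 7) = 22792 + 56 = 22848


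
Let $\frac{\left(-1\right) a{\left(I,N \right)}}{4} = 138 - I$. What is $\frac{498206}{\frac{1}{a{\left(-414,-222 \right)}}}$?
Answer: $-1100038848$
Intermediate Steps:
$a{\left(I,N \right)} = -552 + 4 I$ ($a{\left(I,N \right)} = - 4 \left(138 - I\right) = -552 + 4 I$)
$\frac{498206}{\frac{1}{a{\left(-414,-222 \right)}}} = \frac{498206}{\frac{1}{-552 + 4 \left(-414\right)}} = \frac{498206}{\frac{1}{-552 - 1656}} = \frac{498206}{\frac{1}{-2208}} = \frac{498206}{- \frac{1}{2208}} = 498206 \left(-2208\right) = -1100038848$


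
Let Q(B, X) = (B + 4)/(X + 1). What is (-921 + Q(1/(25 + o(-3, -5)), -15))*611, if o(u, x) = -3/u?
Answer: -2251629/4 ≈ -5.6291e+5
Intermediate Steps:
Q(B, X) = (4 + B)/(1 + X)
(-921 + Q(1/(25 + o(-3, -5)), -15))*611 = (-921 + (4 + 1/(25 - 3/(-3)))/(1 - 15))*611 = (-921 + (4 + 1/(25 - 3*(-⅓)))/(-14))*611 = (-921 - (4 + 1/(25 + 1))/14)*611 = (-921 - (4 + 1/26)/14)*611 = (-921 - 1/14*105/26)*611 = (-921 - 15/52)*611 = -47907/52*611 = -2251629/4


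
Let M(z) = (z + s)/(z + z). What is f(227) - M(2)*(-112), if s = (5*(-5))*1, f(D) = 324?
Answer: -320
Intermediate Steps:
s = -25 (s = -25*1 = -25)
M(z) = (-25 + z)/(2*z) (M(z) = (z - 25)/(z + z) = (-25 + z)/((2*z)) = (-25 + z)*(1/(2*z)) = (-25 + z)/(2*z))
f(227) - M(2)*(-112) = 324 - (½)*(-25 + 2)/2*(-112) = 324 - (½)*(½)*(-23)*(-112) = 324 - (-23)*(-112)/4 = 324 - 1*644 = 324 - 644 = -320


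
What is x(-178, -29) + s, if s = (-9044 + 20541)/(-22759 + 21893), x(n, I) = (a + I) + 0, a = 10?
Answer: -27951/866 ≈ -32.276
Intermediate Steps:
x(n, I) = 10 + I (x(n, I) = (10 + I) + 0 = 10 + I)
s = -11497/866 (s = 11497/(-866) = 11497*(-1/866) = -11497/866 ≈ -13.276)
x(-178, -29) + s = (10 - 29) - 11497/866 = -19 - 11497/866 = -27951/866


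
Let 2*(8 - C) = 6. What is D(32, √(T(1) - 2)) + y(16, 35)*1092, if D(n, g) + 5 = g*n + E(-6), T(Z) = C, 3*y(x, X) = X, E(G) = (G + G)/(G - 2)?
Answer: 25473/2 + 32*√3 ≈ 12792.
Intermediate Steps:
C = 5 (C = 8 - ½*6 = 8 - 3 = 5)
E(G) = 2*G/(-2 + G) (E(G) = (2*G)/(-2 + G) = 2*G/(-2 + G))
y(x, X) = X/3
T(Z) = 5
D(n, g) = -7/2 + g*n (D(n, g) = -5 + (g*n + 2*(-6)/(-2 - 6)) = -5 + (g*n + 2*(-6)/(-8)) = -5 + (g*n + 2*(-6)*(-⅛)) = -5 + (g*n + 3/2) = -5 + (3/2 + g*n) = -7/2 + g*n)
D(32, √(T(1) - 2)) + y(16, 35)*1092 = (-7/2 + √(5 - 2)*32) + ((⅓)*35)*1092 = (-7/2 + √3*32) + (35/3)*1092 = (-7/2 + 32*√3) + 12740 = 25473/2 + 32*√3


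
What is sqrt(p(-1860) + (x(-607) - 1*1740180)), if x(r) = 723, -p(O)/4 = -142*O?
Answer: I*sqrt(2795937) ≈ 1672.1*I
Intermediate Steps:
p(O) = 568*O (p(O) = -(-568)*O = 568*O)
sqrt(p(-1860) + (x(-607) - 1*1740180)) = sqrt(568*(-1860) + (723 - 1*1740180)) = sqrt(-1056480 + (723 - 1740180)) = sqrt(-1056480 - 1739457) = sqrt(-2795937) = I*sqrt(2795937)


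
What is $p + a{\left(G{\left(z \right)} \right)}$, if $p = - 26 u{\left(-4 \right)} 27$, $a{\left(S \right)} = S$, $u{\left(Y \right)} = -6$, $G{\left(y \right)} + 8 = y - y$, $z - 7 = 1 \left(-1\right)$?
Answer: $4204$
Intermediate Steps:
$z = 6$ ($z = 7 + 1 \left(-1\right) = 7 - 1 = 6$)
$G{\left(y \right)} = -8$ ($G{\left(y \right)} = -8 + \left(y - y\right) = -8 + 0 = -8$)
$p = 4212$ ($p = \left(-26\right) \left(-6\right) 27 = 156 \cdot 27 = 4212$)
$p + a{\left(G{\left(z \right)} \right)} = 4212 - 8 = 4204$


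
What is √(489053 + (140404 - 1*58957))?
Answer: 10*√5705 ≈ 755.31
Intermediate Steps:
√(489053 + (140404 - 1*58957)) = √(489053 + (140404 - 58957)) = √(489053 + 81447) = √570500 = 10*√5705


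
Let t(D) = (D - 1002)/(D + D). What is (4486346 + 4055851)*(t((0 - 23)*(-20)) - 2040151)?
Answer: -8016593320739007/460 ≈ -1.7427e+13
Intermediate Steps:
t(D) = (-1002 + D)/(2*D) (t(D) = (-1002 + D)/((2*D)) = (-1002 + D)*(1/(2*D)) = (-1002 + D)/(2*D))
(4486346 + 4055851)*(t((0 - 23)*(-20)) - 2040151) = (4486346 + 4055851)*((-1002 + (0 - 23)*(-20))/(2*(((0 - 23)*(-20)))) - 2040151) = 8542197*((-1002 - 23*(-20))/(2*((-23*(-20)))) - 2040151) = 8542197*((½)*(-1002 + 460)/460 - 2040151) = 8542197*((½)*(1/460)*(-542) - 2040151) = 8542197*(-271/460 - 2040151) = 8542197*(-938469731/460) = -8016593320739007/460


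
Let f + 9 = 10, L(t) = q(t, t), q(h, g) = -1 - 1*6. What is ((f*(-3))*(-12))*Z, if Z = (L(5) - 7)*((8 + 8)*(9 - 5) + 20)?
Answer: -42336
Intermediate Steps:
q(h, g) = -7 (q(h, g) = -1 - 6 = -7)
L(t) = -7
Z = -1176 (Z = (-7 - 7)*((8 + 8)*(9 - 5) + 20) = -14*(16*4 + 20) = -14*(64 + 20) = -14*84 = -1176)
f = 1 (f = -9 + 10 = 1)
((f*(-3))*(-12))*Z = ((1*(-3))*(-12))*(-1176) = -3*(-12)*(-1176) = 36*(-1176) = -42336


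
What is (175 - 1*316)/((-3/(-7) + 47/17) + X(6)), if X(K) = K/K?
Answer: -16779/499 ≈ -33.625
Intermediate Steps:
X(K) = 1
(175 - 1*316)/((-3/(-7) + 47/17) + X(6)) = (175 - 1*316)/((-3/(-7) + 47/17) + 1) = (175 - 316)/((-3*(-1/7) + 47*(1/17)) + 1) = -141/((3/7 + 47/17) + 1) = -141/(380/119 + 1) = -141/(499/119) = (119/499)*(-141) = -16779/499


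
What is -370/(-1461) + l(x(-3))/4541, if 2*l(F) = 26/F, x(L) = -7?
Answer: 11742197/46440807 ≈ 0.25284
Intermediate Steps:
l(F) = 13/F (l(F) = (26/F)/2 = 13/F)
-370/(-1461) + l(x(-3))/4541 = -370/(-1461) + (13/(-7))/4541 = -370*(-1/1461) + (13*(-1/7))*(1/4541) = 370/1461 - 13/7*1/4541 = 370/1461 - 13/31787 = 11742197/46440807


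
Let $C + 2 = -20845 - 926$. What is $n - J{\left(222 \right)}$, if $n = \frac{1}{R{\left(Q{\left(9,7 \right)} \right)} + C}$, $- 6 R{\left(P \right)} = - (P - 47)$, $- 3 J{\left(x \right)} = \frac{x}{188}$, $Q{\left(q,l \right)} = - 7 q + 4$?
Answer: $\frac{1209241}{3072484} \approx 0.39357$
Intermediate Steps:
$Q{\left(q,l \right)} = 4 - 7 q$
$J{\left(x \right)} = - \frac{x}{564}$ ($J{\left(x \right)} = - \frac{x \frac{1}{188}}{3} = - \frac{\frac{1}{188} x}{3} = - \frac{x}{564}$)
$R{\left(P \right)} = - \frac{47}{6} + \frac{P}{6}$ ($R{\left(P \right)} = - \frac{\left(-1\right) \left(P - 47\right)}{6} = - \frac{\left(-1\right) \left(-47 + P\right)}{6} = - \frac{47 - P}{6} = - \frac{47}{6} + \frac{P}{6}$)
$C = -21773$ ($C = -2 - 21771 = -21773$)
$n = - \frac{3}{65372}$ ($n = \frac{1}{\left(- \frac{47}{6} + \frac{4 - 63}{6}\right) - 21773} = \frac{1}{\left(- \frac{47}{6} + \frac{1}{6} \left(-59\right)\right) - 21773} = \frac{1}{\left(- \frac{47}{6} - \frac{59}{6}\right) - 21773} = \frac{1}{- \frac{53}{3} - 21773} = \frac{1}{- \frac{65372}{3}} = - \frac{3}{65372} \approx -4.5891 \cdot 10^{-5}$)
$n - J{\left(222 \right)} = - \frac{3}{65372} - \left(- \frac{1}{564}\right) 222 = - \frac{3}{65372} - - \frac{37}{94} = - \frac{3}{65372} + \frac{37}{94} = \frac{1209241}{3072484}$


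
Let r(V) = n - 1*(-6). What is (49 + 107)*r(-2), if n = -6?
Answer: 0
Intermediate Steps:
r(V) = 0 (r(V) = -6 - 1*(-6) = -6 + 6 = 0)
(49 + 107)*r(-2) = (49 + 107)*0 = 156*0 = 0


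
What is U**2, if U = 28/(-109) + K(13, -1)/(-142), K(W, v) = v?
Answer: 14953689/239568484 ≈ 0.062419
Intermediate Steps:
U = -3867/15478 (U = 28/(-109) - 1/(-142) = 28*(-1/109) - 1*(-1/142) = -28/109 + 1/142 = -3867/15478 ≈ -0.24984)
U**2 = (-3867/15478)**2 = 14953689/239568484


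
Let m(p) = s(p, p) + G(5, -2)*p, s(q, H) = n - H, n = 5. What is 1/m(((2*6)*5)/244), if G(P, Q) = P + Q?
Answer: 61/335 ≈ 0.18209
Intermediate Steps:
s(q, H) = 5 - H
m(p) = 5 + 2*p (m(p) = (5 - p) + (5 - 2)*p = (5 - p) + 3*p = 5 + 2*p)
1/m(((2*6)*5)/244) = 1/(5 + 2*(((2*6)*5)/244)) = 1/(5 + 2*((12*5)*(1/244))) = 1/(5 + 2*(60*(1/244))) = 1/(5 + 2*(15/61)) = 1/(5 + 30/61) = 1/(335/61) = 61/335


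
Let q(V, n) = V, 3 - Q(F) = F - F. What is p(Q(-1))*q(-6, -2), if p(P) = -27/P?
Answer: 54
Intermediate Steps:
Q(F) = 3 (Q(F) = 3 - (F - F) = 3 - 1*0 = 3 + 0 = 3)
p(Q(-1))*q(-6, -2) = -27/3*(-6) = -27*⅓*(-6) = -9*(-6) = 54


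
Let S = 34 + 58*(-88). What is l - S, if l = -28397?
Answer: -23327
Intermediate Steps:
S = -5070 (S = 34 - 5104 = -5070)
l - S = -28397 - 1*(-5070) = -28397 + 5070 = -23327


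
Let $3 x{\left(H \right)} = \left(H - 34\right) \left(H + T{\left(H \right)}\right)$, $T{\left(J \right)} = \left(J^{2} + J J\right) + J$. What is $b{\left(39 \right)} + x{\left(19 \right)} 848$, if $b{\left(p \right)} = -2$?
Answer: $-3222402$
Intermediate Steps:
$T{\left(J \right)} = J + 2 J^{2}$ ($T{\left(J \right)} = \left(J^{2} + J^{2}\right) + J = 2 J^{2} + J = J + 2 J^{2}$)
$x{\left(H \right)} = \frac{\left(-34 + H\right) \left(H + H \left(1 + 2 H\right)\right)}{3}$ ($x{\left(H \right)} = \frac{\left(H - 34\right) \left(H + H \left(1 + 2 H\right)\right)}{3} = \frac{\left(-34 + H\right) \left(H + H \left(1 + 2 H\right)\right)}{3}$)
$b{\left(39 \right)} + x{\left(19 \right)} 848 = -2 + \frac{2}{3} \cdot 19 \left(-34 + 19^{2} - 627\right) 848 = -2 + \frac{2}{3} \cdot 19 \left(-34 + 361 - 627\right) 848 = -2 + \frac{2}{3} \cdot 19 \left(-300\right) 848 = -2 - 3222400 = -3222402$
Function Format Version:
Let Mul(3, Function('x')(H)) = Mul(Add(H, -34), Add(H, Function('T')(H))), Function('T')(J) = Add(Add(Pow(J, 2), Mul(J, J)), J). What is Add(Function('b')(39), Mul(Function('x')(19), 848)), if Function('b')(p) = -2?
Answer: -3222402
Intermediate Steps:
Function('T')(J) = Add(J, Mul(2, Pow(J, 2))) (Function('T')(J) = Add(Add(Pow(J, 2), Pow(J, 2)), J) = Add(Mul(2, Pow(J, 2)), J) = Add(J, Mul(2, Pow(J, 2))))
Function('x')(H) = Mul(Rational(1, 3), Add(-34, H), Add(H, Mul(H, Add(1, Mul(2, H))))) (Function('x')(H) = Mul(Rational(1, 3), Mul(Add(H, -34), Add(H, Mul(H, Add(1, Mul(2, H)))))) = Mul(Rational(1, 3), Mul(Add(-34, H), Add(H, Mul(H, Add(1, Mul(2, H)))))) = Mul(Rational(1, 3), Add(-34, H), Add(H, Mul(H, Add(1, Mul(2, H))))))
Add(Function('b')(39), Mul(Function('x')(19), 848)) = Add(-2, Mul(Mul(Rational(2, 3), 19, Add(-34, Pow(19, 2), Mul(-33, 19))), 848)) = Add(-2, Mul(Mul(Rational(2, 3), 19, Add(-34, 361, -627)), 848)) = Add(-2, Mul(Mul(Rational(2, 3), 19, -300), 848)) = Add(-2, Mul(-3800, 848)) = Add(-2, -3222400) = -3222402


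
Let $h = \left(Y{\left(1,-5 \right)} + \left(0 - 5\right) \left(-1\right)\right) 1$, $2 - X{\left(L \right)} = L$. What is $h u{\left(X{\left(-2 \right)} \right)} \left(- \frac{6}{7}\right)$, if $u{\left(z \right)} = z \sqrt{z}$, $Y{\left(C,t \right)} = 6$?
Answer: $- \frac{528}{7} \approx -75.429$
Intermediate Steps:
$X{\left(L \right)} = 2 - L$
$u{\left(z \right)} = z^{\frac{3}{2}}$
$h = 11$ ($h = \left(6 + \left(0 - 5\right) \left(-1\right)\right) 1 = \left(6 - -5\right) 1 = \left(6 + 5\right) 1 = 11 \cdot 1 = 11$)
$h u{\left(X{\left(-2 \right)} \right)} \left(- \frac{6}{7}\right) = 11 \left(2 - -2\right)^{\frac{3}{2}} \left(- \frac{6}{7}\right) = 11 \left(2 + 2\right)^{\frac{3}{2}} \left(\left(-6\right) \frac{1}{7}\right) = 11 \cdot 4^{\frac{3}{2}} \left(- \frac{6}{7}\right) = 11 \cdot 8 \left(- \frac{6}{7}\right) = 88 \left(- \frac{6}{7}\right) = - \frac{528}{7}$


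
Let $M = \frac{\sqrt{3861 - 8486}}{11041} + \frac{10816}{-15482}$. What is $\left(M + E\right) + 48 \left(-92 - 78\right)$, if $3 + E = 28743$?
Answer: $\frac{159304372}{7741} + \frac{5 i \sqrt{185}}{11041} \approx 20579.0 + 0.0061595 i$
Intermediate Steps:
$E = 28740$ ($E = -3 + 28743 = 28740$)
$M = - \frac{5408}{7741} + \frac{5 i \sqrt{185}}{11041}$ ($M = \sqrt{-4625} \cdot \frac{1}{11041} + 10816 \left(- \frac{1}{15482}\right) = 5 i \sqrt{185} \cdot \frac{1}{11041} - \frac{5408}{7741} = \frac{5 i \sqrt{185}}{11041} - \frac{5408}{7741} = - \frac{5408}{7741} + \frac{5 i \sqrt{185}}{11041} \approx -0.69862 + 0.0061595 i$)
$\left(M + E\right) + 48 \left(-92 - 78\right) = \left(\left(- \frac{5408}{7741} + \frac{5 i \sqrt{185}}{11041}\right) + 28740\right) + 48 \left(-92 - 78\right) = \left(\frac{222470932}{7741} + \frac{5 i \sqrt{185}}{11041}\right) + 48 \left(-170\right) = \left(\frac{222470932}{7741} + \frac{5 i \sqrt{185}}{11041}\right) - 8160 = \frac{159304372}{7741} + \frac{5 i \sqrt{185}}{11041}$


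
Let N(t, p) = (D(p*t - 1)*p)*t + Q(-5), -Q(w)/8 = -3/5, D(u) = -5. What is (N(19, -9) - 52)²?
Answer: 16313521/25 ≈ 6.5254e+5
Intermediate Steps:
Q(w) = 24/5 (Q(w) = -(-24)/5 = -8*(-⅗) = 24/5)
N(t, p) = 24/5 - 5*p*t (N(t, p) = (-5*p)*t + 24/5 = -5*p*t + 24/5 = 24/5 - 5*p*t)
(N(19, -9) - 52)² = ((24/5 - 5*(-9)*19) - 52)² = ((24/5 + 855) - 52)² = (4299/5 - 52)² = (4039/5)² = 16313521/25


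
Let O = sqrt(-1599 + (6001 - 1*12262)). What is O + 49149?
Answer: 49149 + 2*I*sqrt(1965) ≈ 49149.0 + 88.657*I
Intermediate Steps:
O = 2*I*sqrt(1965) (O = sqrt(-1599 + (6001 - 12262)) = sqrt(-1599 - 6261) = sqrt(-7860) = 2*I*sqrt(1965) ≈ 88.657*I)
O + 49149 = 2*I*sqrt(1965) + 49149 = 49149 + 2*I*sqrt(1965)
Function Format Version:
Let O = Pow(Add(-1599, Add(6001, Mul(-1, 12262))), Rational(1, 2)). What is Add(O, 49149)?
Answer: Add(49149, Mul(2, I, Pow(1965, Rational(1, 2)))) ≈ Add(49149., Mul(88.657, I))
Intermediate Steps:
O = Mul(2, I, Pow(1965, Rational(1, 2))) (O = Pow(Add(-1599, Add(6001, -12262)), Rational(1, 2)) = Pow(Add(-1599, -6261), Rational(1, 2)) = Pow(-7860, Rational(1, 2)) = Mul(2, I, Pow(1965, Rational(1, 2))) ≈ Mul(88.657, I))
Add(O, 49149) = Add(Mul(2, I, Pow(1965, Rational(1, 2))), 49149) = Add(49149, Mul(2, I, Pow(1965, Rational(1, 2))))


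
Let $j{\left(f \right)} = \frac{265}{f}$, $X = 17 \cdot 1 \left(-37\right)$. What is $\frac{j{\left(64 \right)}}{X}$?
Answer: $- \frac{265}{40256} \approx -0.0065829$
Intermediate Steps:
$X = -629$ ($X = 17 \left(-37\right) = -629$)
$\frac{j{\left(64 \right)}}{X} = \frac{265 \cdot \frac{1}{64}}{-629} = 265 \cdot \frac{1}{64} \left(- \frac{1}{629}\right) = \frac{265}{64} \left(- \frac{1}{629}\right) = - \frac{265}{40256}$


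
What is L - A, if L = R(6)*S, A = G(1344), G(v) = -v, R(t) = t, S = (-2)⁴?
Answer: 1440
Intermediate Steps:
S = 16
A = -1344 (A = -1*1344 = -1344)
L = 96 (L = 6*16 = 96)
L - A = 96 - 1*(-1344) = 96 + 1344 = 1440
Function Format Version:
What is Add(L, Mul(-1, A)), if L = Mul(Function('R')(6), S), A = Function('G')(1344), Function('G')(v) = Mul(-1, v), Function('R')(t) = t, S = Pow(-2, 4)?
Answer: 1440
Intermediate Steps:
S = 16
A = -1344 (A = Mul(-1, 1344) = -1344)
L = 96 (L = Mul(6, 16) = 96)
Add(L, Mul(-1, A)) = Add(96, Mul(-1, -1344)) = Add(96, 1344) = 1440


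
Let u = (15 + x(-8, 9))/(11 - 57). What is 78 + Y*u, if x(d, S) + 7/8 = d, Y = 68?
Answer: 6343/92 ≈ 68.946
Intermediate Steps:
x(d, S) = -7/8 + d
u = -49/368 (u = (15 + (-7/8 - 8))/(11 - 57) = (15 - 71/8)/(-46) = (49/8)*(-1/46) = -49/368 ≈ -0.13315)
78 + Y*u = 78 + 68*(-49/368) = 78 - 833/92 = 6343/92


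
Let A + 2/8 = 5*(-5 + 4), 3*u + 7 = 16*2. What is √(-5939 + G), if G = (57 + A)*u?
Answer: I*√22031/2 ≈ 74.214*I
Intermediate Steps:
u = 25/3 (u = -7/3 + (16*2)/3 = -7/3 + (⅓)*32 = -7/3 + 32/3 = 25/3 ≈ 8.3333)
A = -21/4 (A = -¼ + 5*(-5 + 4) = -¼ + 5*(-1) = -¼ - 5 = -21/4 ≈ -5.2500)
G = 1725/4 (G = (57 - 21/4)*(25/3) = (207/4)*(25/3) = 1725/4 ≈ 431.25)
√(-5939 + G) = √(-5939 + 1725/4) = √(-22031/4) = I*√22031/2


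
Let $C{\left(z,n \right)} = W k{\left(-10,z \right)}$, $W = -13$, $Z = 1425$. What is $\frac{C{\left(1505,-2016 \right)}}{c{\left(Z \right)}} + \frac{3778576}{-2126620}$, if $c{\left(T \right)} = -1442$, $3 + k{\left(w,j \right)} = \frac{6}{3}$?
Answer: $- \frac{1369088163}{766646510} \approx -1.7858$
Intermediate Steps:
$k{\left(w,j \right)} = -1$ ($k{\left(w,j \right)} = -3 + \frac{6}{3} = -3 + 6 \cdot \frac{1}{3} = -3 + 2 = -1$)
$C{\left(z,n \right)} = 13$ ($C{\left(z,n \right)} = \left(-13\right) \left(-1\right) = 13$)
$\frac{C{\left(1505,-2016 \right)}}{c{\left(Z \right)}} + \frac{3778576}{-2126620} = \frac{13}{-1442} + \frac{3778576}{-2126620} = 13 \left(- \frac{1}{1442}\right) + 3778576 \left(- \frac{1}{2126620}\right) = - \frac{13}{1442} - \frac{944644}{531655} = - \frac{1369088163}{766646510}$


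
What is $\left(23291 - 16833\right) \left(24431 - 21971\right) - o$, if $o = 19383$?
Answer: $15867297$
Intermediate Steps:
$\left(23291 - 16833\right) \left(24431 - 21971\right) - o = \left(23291 - 16833\right) \left(24431 - 21971\right) - 19383 = 6458 \cdot 2460 - 19383 = 15886680 - 19383 = 15867297$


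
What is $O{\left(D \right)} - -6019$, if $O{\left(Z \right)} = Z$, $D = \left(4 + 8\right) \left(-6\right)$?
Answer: $5947$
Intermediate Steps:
$D = -72$ ($D = 12 \left(-6\right) = -72$)
$O{\left(D \right)} - -6019 = -72 - -6019 = -72 + 6019 = 5947$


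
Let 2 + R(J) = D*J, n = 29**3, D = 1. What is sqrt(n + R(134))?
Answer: sqrt(24521) ≈ 156.59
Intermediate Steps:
n = 24389
R(J) = -2 + J (R(J) = -2 + 1*J = -2 + J)
sqrt(n + R(134)) = sqrt(24389 + (-2 + 134)) = sqrt(24389 + 132) = sqrt(24521)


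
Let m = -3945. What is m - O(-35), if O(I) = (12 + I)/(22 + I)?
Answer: -51308/13 ≈ -3946.8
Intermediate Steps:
O(I) = (12 + I)/(22 + I)
m - O(-35) = -3945 - (12 - 35)/(22 - 35) = -3945 - (-23)/(-13) = -3945 - (-1)*(-23)/13 = -3945 - 1*23/13 = -3945 - 23/13 = -51308/13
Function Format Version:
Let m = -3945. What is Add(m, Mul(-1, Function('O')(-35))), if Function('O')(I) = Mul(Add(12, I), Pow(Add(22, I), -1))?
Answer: Rational(-51308, 13) ≈ -3946.8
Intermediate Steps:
Function('O')(I) = Mul(Pow(Add(22, I), -1), Add(12, I))
Add(m, Mul(-1, Function('O')(-35))) = Add(-3945, Mul(-1, Mul(Pow(Add(22, -35), -1), Add(12, -35)))) = Add(-3945, Mul(-1, Mul(Pow(-13, -1), -23))) = Add(-3945, Mul(-1, Mul(Rational(-1, 13), -23))) = Add(-3945, Mul(-1, Rational(23, 13))) = Add(-3945, Rational(-23, 13)) = Rational(-51308, 13)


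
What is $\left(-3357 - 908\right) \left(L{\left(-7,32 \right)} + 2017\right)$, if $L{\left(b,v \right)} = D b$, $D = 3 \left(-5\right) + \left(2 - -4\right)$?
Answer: $-8871200$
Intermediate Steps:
$D = -9$ ($D = -15 + \left(2 + 4\right) = -15 + 6 = -9$)
$L{\left(b,v \right)} = - 9 b$
$\left(-3357 - 908\right) \left(L{\left(-7,32 \right)} + 2017\right) = \left(-3357 - 908\right) \left(\left(-9\right) \left(-7\right) + 2017\right) = - 4265 \left(63 + 2017\right) = \left(-4265\right) 2080 = -8871200$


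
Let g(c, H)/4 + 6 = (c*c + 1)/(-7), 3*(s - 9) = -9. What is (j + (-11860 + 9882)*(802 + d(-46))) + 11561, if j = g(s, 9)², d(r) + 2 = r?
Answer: -72412843/49 ≈ -1.4778e+6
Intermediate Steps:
s = 6 (s = 9 + (⅓)*(-9) = 9 - 3 = 6)
d(r) = -2 + r
g(c, H) = -172/7 - 4*c²/7 (g(c, H) = -24 + 4*((c*c + 1)/(-7)) = -24 + 4*((c² + 1)*(-⅐)) = -24 + 4*((1 + c²)*(-⅐)) = -24 + 4*(-⅐ - c²/7) = -24 + (-4/7 - 4*c²/7) = -172/7 - 4*c²/7)
j = 99856/49 (j = (-172/7 - 4/7*6²)² = (-172/7 - 4/7*36)² = (-172/7 - 144/7)² = (-316/7)² = 99856/49 ≈ 2037.9)
(j + (-11860 + 9882)*(802 + d(-46))) + 11561 = (99856/49 + (-11860 + 9882)*(802 + (-2 - 46))) + 11561 = (99856/49 - 1978*(802 - 48)) + 11561 = (99856/49 - 1978*754) + 11561 = (99856/49 - 1491412) + 11561 = -72979332/49 + 11561 = -72412843/49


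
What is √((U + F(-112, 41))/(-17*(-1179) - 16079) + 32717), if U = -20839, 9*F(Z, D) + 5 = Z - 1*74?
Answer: 5*√46260829378/5946 ≈ 180.86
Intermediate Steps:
F(Z, D) = -79/9 + Z/9 (F(Z, D) = -5/9 + (Z - 1*74)/9 = -5/9 + (Z - 74)/9 = -5/9 + (-74 + Z)/9 = -5/9 + (-74/9 + Z/9) = -79/9 + Z/9)
√((U + F(-112, 41))/(-17*(-1179) - 16079) + 32717) = √((-20839 + (-79/9 + (⅑)*(-112)))/(-17*(-1179) - 16079) + 32717) = √((-20839 + (-79/9 - 112/9))/(20043 - 16079) + 32717) = √((-20839 - 191/9)/3964 + 32717) = √(-187742/9*1/3964 + 32717) = √(-93871/17838 + 32717) = √(583511975/17838) = 5*√46260829378/5946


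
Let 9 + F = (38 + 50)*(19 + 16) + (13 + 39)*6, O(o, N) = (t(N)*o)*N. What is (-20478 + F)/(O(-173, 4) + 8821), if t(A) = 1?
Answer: -17095/8129 ≈ -2.1030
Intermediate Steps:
O(o, N) = N*o (O(o, N) = (1*o)*N = o*N = N*o)
F = 3383 (F = -9 + ((38 + 50)*(19 + 16) + (13 + 39)*6) = -9 + (88*35 + 52*6) = -9 + (3080 + 312) = -9 + 3392 = 3383)
(-20478 + F)/(O(-173, 4) + 8821) = (-20478 + 3383)/(4*(-173) + 8821) = -17095/(-692 + 8821) = -17095/8129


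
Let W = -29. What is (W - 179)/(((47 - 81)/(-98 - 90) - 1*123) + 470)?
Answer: -19552/32635 ≈ -0.59911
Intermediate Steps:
(W - 179)/(((47 - 81)/(-98 - 90) - 1*123) + 470) = (-29 - 179)/(((47 - 81)/(-98 - 90) - 1*123) + 470) = -208/((-34/(-188) - 123) + 470) = -208/((-34*(-1/188) - 123) + 470) = -208/((17/94 - 123) + 470) = -208/(-11545/94 + 470) = -208/32635/94 = -208*94/32635 = -19552/32635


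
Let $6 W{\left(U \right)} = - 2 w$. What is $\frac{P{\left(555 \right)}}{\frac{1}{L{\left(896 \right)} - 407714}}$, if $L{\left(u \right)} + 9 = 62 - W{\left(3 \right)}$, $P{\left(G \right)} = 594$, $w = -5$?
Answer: $-242151624$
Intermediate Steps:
$W{\left(U \right)} = \frac{5}{3}$ ($W{\left(U \right)} = \frac{\left(-2\right) \left(-5\right)}{6} = \frac{1}{6} \cdot 10 = \frac{5}{3}$)
$L{\left(u \right)} = \frac{154}{3}$ ($L{\left(u \right)} = -9 + \left(62 - \frac{5}{3}\right) = -9 + \frac{181}{3} = \frac{154}{3}$)
$\frac{P{\left(555 \right)}}{\frac{1}{L{\left(896 \right)} - 407714}} = \frac{594}{\frac{1}{\frac{154}{3} - 407714}} = \frac{594}{\frac{1}{- \frac{1222988}{3}}} = \frac{594}{- \frac{3}{1222988}} = 594 \left(- \frac{1222988}{3}\right) = -242151624$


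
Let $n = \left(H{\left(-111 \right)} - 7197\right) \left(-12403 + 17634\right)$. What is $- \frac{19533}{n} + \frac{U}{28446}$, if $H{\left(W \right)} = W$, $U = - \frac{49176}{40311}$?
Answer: $\frac{126656321125}{270590796954324} \approx 0.00046807$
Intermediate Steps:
$U = - \frac{5464}{4479}$ ($U = \left(-49176\right) \frac{1}{40311} = - \frac{5464}{4479} \approx -1.2199$)
$n = -38228148$ ($n = \left(-111 - 7197\right) \left(-12403 + 17634\right) = \left(-7308\right) 5231 = -38228148$)
$- \frac{19533}{n} + \frac{U}{28446} = - \frac{19533}{-38228148} - \frac{5464}{4479 \cdot 28446} = \left(-19533\right) \left(- \frac{1}{38228148}\right) - \frac{2732}{63704817} = \frac{6511}{12742716} - \frac{2732}{63704817} = \frac{126656321125}{270590796954324}$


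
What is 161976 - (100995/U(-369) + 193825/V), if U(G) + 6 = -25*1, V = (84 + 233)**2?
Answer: 514723872164/3115159 ≈ 1.6523e+5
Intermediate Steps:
V = 100489 (V = 317**2 = 100489)
U(G) = -31 (U(G) = -6 - 25*1 = -6 - 25 = -31)
161976 - (100995/U(-369) + 193825/V) = 161976 - (100995/(-31) + 193825/100489) = 161976 - (100995*(-1/31) + 193825*(1/100489)) = 161976 - (-100995/31 + 193825/100489) = 161976 - 1*(-10142877980/3115159) = 161976 + 10142877980/3115159 = 514723872164/3115159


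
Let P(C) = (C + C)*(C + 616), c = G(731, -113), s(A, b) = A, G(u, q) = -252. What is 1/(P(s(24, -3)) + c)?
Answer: 1/30468 ≈ 3.2821e-5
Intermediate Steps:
c = -252
P(C) = 2*C*(616 + C) (P(C) = (2*C)*(616 + C) = 2*C*(616 + C))
1/(P(s(24, -3)) + c) = 1/(2*24*(616 + 24) - 252) = 1/(2*24*640 - 252) = 1/(30720 - 252) = 1/30468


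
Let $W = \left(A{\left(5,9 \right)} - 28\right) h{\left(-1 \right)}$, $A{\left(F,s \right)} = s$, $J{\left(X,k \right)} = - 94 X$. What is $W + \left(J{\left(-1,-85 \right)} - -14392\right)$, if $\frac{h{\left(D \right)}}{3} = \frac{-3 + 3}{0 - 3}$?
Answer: $14486$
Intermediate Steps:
$h{\left(D \right)} = 0$ ($h{\left(D \right)} = 3 \frac{-3 + 3}{0 - 3} = 3 \frac{0}{-3} = 3 \cdot 0 \left(- \frac{1}{3}\right) = 3 \cdot 0 = 0$)
$W = 0$ ($W = \left(9 - 28\right) 0 = \left(-19\right) 0 = 0$)
$W + \left(J{\left(-1,-85 \right)} - -14392\right) = 0 - -14486 = 0 + \left(94 + 14392\right) = 0 + 14486 = 14486$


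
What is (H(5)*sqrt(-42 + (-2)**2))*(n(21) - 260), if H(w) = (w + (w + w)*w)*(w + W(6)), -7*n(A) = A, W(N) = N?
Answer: -159115*I*sqrt(38) ≈ -9.8085e+5*I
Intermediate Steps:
n(A) = -A/7
H(w) = (6 + w)*(w + 2*w**2) (H(w) = (w + (w + w)*w)*(w + 6) = (w + (2*w)*w)*(6 + w) = (w + 2*w**2)*(6 + w) = (6 + w)*(w + 2*w**2))
(H(5)*sqrt(-42 + (-2)**2))*(n(21) - 260) = ((5*(6 + 2*5**2 + 13*5))*sqrt(-42 + (-2)**2))*(-1/7*21 - 260) = ((5*(6 + 2*25 + 65))*sqrt(-42 + 4))*(-3 - 260) = ((5*(6 + 50 + 65))*sqrt(-38))*(-263) = ((5*121)*(I*sqrt(38)))*(-263) = (605*(I*sqrt(38)))*(-263) = (605*I*sqrt(38))*(-263) = -159115*I*sqrt(38)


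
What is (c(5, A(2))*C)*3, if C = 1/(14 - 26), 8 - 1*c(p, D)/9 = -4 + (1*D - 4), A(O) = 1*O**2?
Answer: -27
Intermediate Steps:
A(O) = O**2
c(p, D) = 144 - 9*D (c(p, D) = 72 - 9*(-4 + (1*D - 4)) = 72 - 9*(-4 + (D - 4)) = 72 - 9*(-4 + (-4 + D)) = 72 - 9*(-8 + D) = 72 + (72 - 9*D) = 144 - 9*D)
C = -1/12 (C = 1/(-12) = -1/12 ≈ -0.083333)
(c(5, A(2))*C)*3 = ((144 - 9*2**2)*(-1/12))*3 = ((144 - 9*4)*(-1/12))*3 = ((144 - 36)*(-1/12))*3 = (108*(-1/12))*3 = -9*3 = -27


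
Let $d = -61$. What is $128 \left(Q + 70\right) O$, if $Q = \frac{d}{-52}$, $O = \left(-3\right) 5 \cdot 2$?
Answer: $- \frac{3552960}{13} \approx -2.733 \cdot 10^{5}$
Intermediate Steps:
$O = -30$ ($O = \left(-15\right) 2 = -30$)
$Q = \frac{61}{52}$ ($Q = - \frac{61}{-52} = \left(-61\right) \left(- \frac{1}{52}\right) = \frac{61}{52} \approx 1.1731$)
$128 \left(Q + 70\right) O = 128 \left(\frac{61}{52} + 70\right) \left(-30\right) = 128 \cdot \frac{3701}{52} \left(-30\right) = 128 \left(- \frac{55515}{26}\right) = - \frac{3552960}{13}$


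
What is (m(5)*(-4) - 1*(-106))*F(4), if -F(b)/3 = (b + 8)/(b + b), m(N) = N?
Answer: -387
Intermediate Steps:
F(b) = -3*(8 + b)/(2*b) (F(b) = -3*(b + 8)/(b + b) = -3*(8 + b)/(2*b))
(m(5)*(-4) - 1*(-106))*F(4) = (5*(-4) - 1*(-106))*(-3/2 - 12/4) = (-20 + 106)*(-3/2 - 12*1/4) = 86*(-3/2 - 3) = 86*(-9/2) = -387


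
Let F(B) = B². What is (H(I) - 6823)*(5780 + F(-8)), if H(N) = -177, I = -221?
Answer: -40908000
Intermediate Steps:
(H(I) - 6823)*(5780 + F(-8)) = (-177 - 6823)*(5780 + (-8)²) = -7000*(5780 + 64) = -7000*5844 = -40908000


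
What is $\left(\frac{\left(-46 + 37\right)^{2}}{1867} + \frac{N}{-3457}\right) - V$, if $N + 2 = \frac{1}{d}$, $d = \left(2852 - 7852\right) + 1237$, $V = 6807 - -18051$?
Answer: $- \frac{603730798562346}{24287226097} \approx -24858.0$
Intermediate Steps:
$V = 24858$ ($V = 6807 + 18051 = 24858$)
$d = -3763$ ($d = -5000 + 1237 = -3763$)
$N = - \frac{7527}{3763}$ ($N = -2 + \frac{1}{-3763} = -2 - \frac{1}{3763} = - \frac{7527}{3763} \approx -2.0003$)
$\left(\frac{\left(-46 + 37\right)^{2}}{1867} + \frac{N}{-3457}\right) - V = \left(\frac{\left(-46 + 37\right)^{2}}{1867} - \frac{7527}{3763 \left(-3457\right)}\right) - 24858 = \left(\left(-9\right)^{2} \cdot \frac{1}{1867} - - \frac{7527}{13008691}\right) - 24858 = \left(81 \cdot \frac{1}{1867} + \frac{7527}{13008691}\right) - 24858 = \left(\frac{81}{1867} + \frac{7527}{13008691}\right) - 24858 = \frac{1067756880}{24287226097} - 24858 = - \frac{603730798562346}{24287226097}$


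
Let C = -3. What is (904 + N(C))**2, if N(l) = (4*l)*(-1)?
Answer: 839056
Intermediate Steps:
N(l) = -4*l
(904 + N(C))**2 = (904 - 4*(-3))**2 = (904 + 12)**2 = 916**2 = 839056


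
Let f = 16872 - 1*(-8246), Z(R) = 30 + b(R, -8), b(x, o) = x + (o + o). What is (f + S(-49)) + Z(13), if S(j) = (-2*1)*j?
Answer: 25243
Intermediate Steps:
b(x, o) = x + 2*o
S(j) = -2*j
Z(R) = 14 + R (Z(R) = 30 + (R + 2*(-8)) = 30 + (R - 16) = 30 + (-16 + R) = 14 + R)
f = 25118 (f = 16872 + 8246 = 25118)
(f + S(-49)) + Z(13) = (25118 - 2*(-49)) + (14 + 13) = (25118 + 98) + 27 = 25216 + 27 = 25243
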